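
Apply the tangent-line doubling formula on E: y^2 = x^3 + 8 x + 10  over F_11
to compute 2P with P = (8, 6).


Doubling: s = (3 x1^2 + a) / (2 y1)
s = (3*8^2 + 8) / (2*6) mod 11 = 2
x3 = s^2 - 2 x1 mod 11 = 2^2 - 2*8 = 10
y3 = s (x1 - x3) - y1 mod 11 = 2 * (8 - 10) - 6 = 1

2P = (10, 1)


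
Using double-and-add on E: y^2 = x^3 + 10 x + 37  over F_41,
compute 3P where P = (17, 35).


k = 3 = 11_2 (binary, LSB first: 11)
Double-and-add from P = (17, 35):
  bit 0 = 1: acc = O + (17, 35) = (17, 35)
  bit 1 = 1: acc = (17, 35) + (27, 33) = (20, 23)

3P = (20, 23)


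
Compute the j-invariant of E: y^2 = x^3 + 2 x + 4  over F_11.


Delta = -16(4 a^3 + 27 b^2) mod 11 = 1
-1728 * (4 a)^3 = -1728 * (4*2)^3 mod 11 = 5
j = 5 * 1^(-1) mod 11 = 5

j = 5 (mod 11)


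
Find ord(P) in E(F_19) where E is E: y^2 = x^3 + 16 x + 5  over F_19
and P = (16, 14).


Compute successive multiples of P until we hit O:
  1P = (16, 14)
  2P = (11, 12)
  3P = (18, 8)
  4P = (13, 15)
  5P = (7, 2)
  6P = (2, 11)
  7P = (12, 14)
  8P = (10, 5)
  ... (continuing to 28P)
  28P = O

ord(P) = 28


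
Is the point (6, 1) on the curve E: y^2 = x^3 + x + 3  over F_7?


Check whether y^2 = x^3 + 1 x + 3 (mod 7) for (x, y) = (6, 1).
LHS: y^2 = 1^2 mod 7 = 1
RHS: x^3 + 1 x + 3 = 6^3 + 1*6 + 3 mod 7 = 1
LHS = RHS

Yes, on the curve


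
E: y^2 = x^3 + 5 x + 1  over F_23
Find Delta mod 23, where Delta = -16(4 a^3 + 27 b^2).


4 a^3 + 27 b^2 = 4*5^3 + 27*1^2 = 500 + 27 = 527
Delta = -16 * (527) = -8432
Delta mod 23 = 9

Delta = 9 (mod 23)


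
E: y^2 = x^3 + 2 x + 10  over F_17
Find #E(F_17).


For each x in F_17, count y with y^2 = x^3 + 2 x + 10 mod 17:
  x = 1: RHS = 13, y in [8, 9]  -> 2 point(s)
  x = 3: RHS = 9, y in [3, 14]  -> 2 point(s)
  x = 5: RHS = 9, y in [3, 14]  -> 2 point(s)
  x = 6: RHS = 0, y in [0]  -> 1 point(s)
  x = 9: RHS = 9, y in [3, 14]  -> 2 point(s)
  x = 15: RHS = 15, y in [7, 10]  -> 2 point(s)
Affine points: 11. Add the point at infinity: total = 12.

#E(F_17) = 12


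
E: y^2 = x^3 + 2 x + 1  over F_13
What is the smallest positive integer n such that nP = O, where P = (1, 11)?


Compute successive multiples of P until we hit O:
  1P = (1, 11)
  2P = (2, 0)
  3P = (1, 2)
  4P = O

ord(P) = 4


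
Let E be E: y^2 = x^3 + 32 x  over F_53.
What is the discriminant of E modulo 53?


4 a^3 + 27 b^2 = 4*32^3 + 27*0^2 = 131072 + 0 = 131072
Delta = -16 * (131072) = -2097152
Delta mod 53 = 5

Delta = 5 (mod 53)


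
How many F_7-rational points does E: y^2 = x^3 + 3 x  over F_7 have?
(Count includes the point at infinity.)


For each x in F_7, count y with y^2 = x^3 + 3 x + 0 mod 7:
  x = 0: RHS = 0, y in [0]  -> 1 point(s)
  x = 1: RHS = 4, y in [2, 5]  -> 2 point(s)
  x = 2: RHS = 0, y in [0]  -> 1 point(s)
  x = 3: RHS = 1, y in [1, 6]  -> 2 point(s)
  x = 5: RHS = 0, y in [0]  -> 1 point(s)
Affine points: 7. Add the point at infinity: total = 8.

#E(F_7) = 8


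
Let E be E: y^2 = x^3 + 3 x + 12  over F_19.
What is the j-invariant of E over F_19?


Delta = -16(4 a^3 + 27 b^2) mod 19 = 18
-1728 * (4 a)^3 = -1728 * (4*3)^3 mod 19 = 18
j = 18 * 18^(-1) mod 19 = 1

j = 1 (mod 19)


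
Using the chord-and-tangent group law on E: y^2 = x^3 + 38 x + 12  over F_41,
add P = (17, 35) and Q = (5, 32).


P != Q, so use the chord formula.
s = (y2 - y1) / (x2 - x1) = (38) / (29) mod 41 = 31
x3 = s^2 - x1 - x2 mod 41 = 31^2 - 17 - 5 = 37
y3 = s (x1 - x3) - y1 mod 41 = 31 * (17 - 37) - 35 = 1

P + Q = (37, 1)


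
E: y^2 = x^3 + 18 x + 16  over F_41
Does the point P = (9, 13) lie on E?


Check whether y^2 = x^3 + 18 x + 16 (mod 41) for (x, y) = (9, 13).
LHS: y^2 = 13^2 mod 41 = 5
RHS: x^3 + 18 x + 16 = 9^3 + 18*9 + 16 mod 41 = 5
LHS = RHS

Yes, on the curve


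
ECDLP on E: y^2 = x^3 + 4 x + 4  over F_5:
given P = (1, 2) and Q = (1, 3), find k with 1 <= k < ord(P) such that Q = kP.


Enumerate multiples of P until we hit Q = (1, 3):
  1P = (1, 2)
  2P = (2, 0)
  3P = (1, 3)
Match found at i = 3.

k = 3


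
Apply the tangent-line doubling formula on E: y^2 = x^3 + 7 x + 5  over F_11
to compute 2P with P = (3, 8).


Doubling: s = (3 x1^2 + a) / (2 y1)
s = (3*3^2 + 7) / (2*8) mod 11 = 9
x3 = s^2 - 2 x1 mod 11 = 9^2 - 2*3 = 9
y3 = s (x1 - x3) - y1 mod 11 = 9 * (3 - 9) - 8 = 4

2P = (9, 4)


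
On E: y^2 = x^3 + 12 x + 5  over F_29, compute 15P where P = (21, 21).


k = 15 = 1111_2 (binary, LSB first: 1111)
Double-and-add from P = (21, 21):
  bit 0 = 1: acc = O + (21, 21) = (21, 21)
  bit 1 = 1: acc = (21, 21) + (10, 20) = (4, 28)
  bit 2 = 1: acc = (4, 28) + (13, 3) = (19, 4)
  bit 3 = 1: acc = (19, 4) + (25, 3) = (10, 9)

15P = (10, 9)


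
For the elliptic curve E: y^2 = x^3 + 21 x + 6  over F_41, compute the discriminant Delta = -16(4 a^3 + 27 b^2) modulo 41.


4 a^3 + 27 b^2 = 4*21^3 + 27*6^2 = 37044 + 972 = 38016
Delta = -16 * (38016) = -608256
Delta mod 41 = 20

Delta = 20 (mod 41)


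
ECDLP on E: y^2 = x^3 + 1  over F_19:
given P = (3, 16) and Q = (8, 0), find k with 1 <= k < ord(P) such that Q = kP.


Enumerate multiples of P until we hit Q = (8, 0):
  1P = (3, 16)
  2P = (0, 18)
  3P = (8, 0)
Match found at i = 3.

k = 3


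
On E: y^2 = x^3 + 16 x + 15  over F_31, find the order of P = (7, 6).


Compute successive multiples of P until we hit O:
  1P = (7, 6)
  2P = (14, 10)
  3P = (4, 9)
  4P = (21, 8)
  5P = (22, 14)
  6P = (10, 11)
  7P = (3, 11)
  8P = (9, 12)
  ... (continuing to 29P)
  29P = O

ord(P) = 29


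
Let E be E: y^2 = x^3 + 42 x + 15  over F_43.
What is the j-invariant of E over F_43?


Delta = -16(4 a^3 + 27 b^2) mod 43 = 1
-1728 * (4 a)^3 = -1728 * (4*42)^3 mod 43 = 39
j = 39 * 1^(-1) mod 43 = 39

j = 39 (mod 43)


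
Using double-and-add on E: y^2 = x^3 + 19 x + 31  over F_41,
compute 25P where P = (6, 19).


k = 25 = 11001_2 (binary, LSB first: 10011)
Double-and-add from P = (6, 19):
  bit 0 = 1: acc = O + (6, 19) = (6, 19)
  bit 1 = 0: acc unchanged = (6, 19)
  bit 2 = 0: acc unchanged = (6, 19)
  bit 3 = 1: acc = (6, 19) + (33, 8) = (25, 10)
  bit 4 = 1: acc = (25, 10) + (36, 37) = (5, 13)

25P = (5, 13)


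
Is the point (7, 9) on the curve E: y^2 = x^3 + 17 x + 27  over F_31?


Check whether y^2 = x^3 + 17 x + 27 (mod 31) for (x, y) = (7, 9).
LHS: y^2 = 9^2 mod 31 = 19
RHS: x^3 + 17 x + 27 = 7^3 + 17*7 + 27 mod 31 = 24
LHS != RHS

No, not on the curve


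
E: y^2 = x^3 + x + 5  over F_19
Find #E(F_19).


For each x in F_19, count y with y^2 = x^3 + 1 x + 5 mod 19:
  x = 0: RHS = 5, y in [9, 10]  -> 2 point(s)
  x = 1: RHS = 7, y in [8, 11]  -> 2 point(s)
  x = 3: RHS = 16, y in [4, 15]  -> 2 point(s)
  x = 4: RHS = 16, y in [4, 15]  -> 2 point(s)
  x = 11: RHS = 17, y in [6, 13]  -> 2 point(s)
  x = 12: RHS = 16, y in [4, 15]  -> 2 point(s)
  x = 13: RHS = 11, y in [7, 12]  -> 2 point(s)
Affine points: 14. Add the point at infinity: total = 15.

#E(F_19) = 15


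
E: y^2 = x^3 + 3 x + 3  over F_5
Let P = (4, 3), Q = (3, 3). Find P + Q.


P != Q, so use the chord formula.
s = (y2 - y1) / (x2 - x1) = (0) / (4) mod 5 = 0
x3 = s^2 - x1 - x2 mod 5 = 0^2 - 4 - 3 = 3
y3 = s (x1 - x3) - y1 mod 5 = 0 * (4 - 3) - 3 = 2

P + Q = (3, 2)


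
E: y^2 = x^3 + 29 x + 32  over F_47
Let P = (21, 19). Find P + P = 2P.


Doubling: s = (3 x1^2 + a) / (2 y1)
s = (3*21^2 + 29) / (2*19) mod 47 = 43
x3 = s^2 - 2 x1 mod 47 = 43^2 - 2*21 = 21
y3 = s (x1 - x3) - y1 mod 47 = 43 * (21 - 21) - 19 = 28

2P = (21, 28)


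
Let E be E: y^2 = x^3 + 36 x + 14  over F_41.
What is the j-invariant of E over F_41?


Delta = -16(4 a^3 + 27 b^2) mod 41 = 39
-1728 * (4 a)^3 = -1728 * (4*36)^3 mod 41 = 30
j = 30 * 39^(-1) mod 41 = 26

j = 26 (mod 41)


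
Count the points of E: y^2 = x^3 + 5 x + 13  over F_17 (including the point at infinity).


For each x in F_17, count y with y^2 = x^3 + 5 x + 13 mod 17:
  x = 0: RHS = 13, y in [8, 9]  -> 2 point(s)
  x = 1: RHS = 2, y in [6, 11]  -> 2 point(s)
  x = 3: RHS = 4, y in [2, 15]  -> 2 point(s)
  x = 6: RHS = 4, y in [2, 15]  -> 2 point(s)
  x = 7: RHS = 0, y in [0]  -> 1 point(s)
  x = 8: RHS = 4, y in [2, 15]  -> 2 point(s)
  x = 10: RHS = 9, y in [3, 14]  -> 2 point(s)
  x = 12: RHS = 16, y in [4, 13]  -> 2 point(s)
Affine points: 15. Add the point at infinity: total = 16.

#E(F_17) = 16


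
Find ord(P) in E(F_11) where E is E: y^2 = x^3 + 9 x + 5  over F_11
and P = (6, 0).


Compute successive multiples of P until we hit O:
  1P = (6, 0)
  2P = O

ord(P) = 2


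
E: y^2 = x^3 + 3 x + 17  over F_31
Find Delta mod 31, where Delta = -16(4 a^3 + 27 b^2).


4 a^3 + 27 b^2 = 4*3^3 + 27*17^2 = 108 + 7803 = 7911
Delta = -16 * (7911) = -126576
Delta mod 31 = 28

Delta = 28 (mod 31)


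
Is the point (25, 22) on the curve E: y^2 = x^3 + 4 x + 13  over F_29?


Check whether y^2 = x^3 + 4 x + 13 (mod 29) for (x, y) = (25, 22).
LHS: y^2 = 22^2 mod 29 = 20
RHS: x^3 + 4 x + 13 = 25^3 + 4*25 + 13 mod 29 = 20
LHS = RHS

Yes, on the curve


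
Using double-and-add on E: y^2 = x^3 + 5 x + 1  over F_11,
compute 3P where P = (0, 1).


k = 3 = 11_2 (binary, LSB first: 11)
Double-and-add from P = (0, 1):
  bit 0 = 1: acc = O + (0, 1) = (0, 1)
  bit 1 = 1: acc = (0, 1) + (9, 4) = (7, 4)

3P = (7, 4)


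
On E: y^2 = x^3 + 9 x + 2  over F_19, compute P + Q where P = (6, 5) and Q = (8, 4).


P != Q, so use the chord formula.
s = (y2 - y1) / (x2 - x1) = (18) / (2) mod 19 = 9
x3 = s^2 - x1 - x2 mod 19 = 9^2 - 6 - 8 = 10
y3 = s (x1 - x3) - y1 mod 19 = 9 * (6 - 10) - 5 = 16

P + Q = (10, 16)


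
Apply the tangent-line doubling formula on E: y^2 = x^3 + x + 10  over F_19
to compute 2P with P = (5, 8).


Doubling: s = (3 x1^2 + a) / (2 y1)
s = (3*5^2 + 1) / (2*8) mod 19 = 0
x3 = s^2 - 2 x1 mod 19 = 0^2 - 2*5 = 9
y3 = s (x1 - x3) - y1 mod 19 = 0 * (5 - 9) - 8 = 11

2P = (9, 11)


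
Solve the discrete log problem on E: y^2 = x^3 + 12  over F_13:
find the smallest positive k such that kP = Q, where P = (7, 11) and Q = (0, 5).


Enumerate multiples of P until we hit Q = (0, 5):
  1P = (7, 11)
  2P = (0, 8)
  3P = (3, 0)
  4P = (0, 5)
Match found at i = 4.

k = 4


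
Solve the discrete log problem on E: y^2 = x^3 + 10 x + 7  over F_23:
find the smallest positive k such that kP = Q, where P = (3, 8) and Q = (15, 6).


Enumerate multiples of P until we hit Q = (15, 6):
  1P = (3, 8)
  2P = (21, 5)
  3P = (15, 17)
  4P = (7, 12)
  5P = (14, 4)
  6P = (1, 8)
  7P = (19, 15)
  8P = (2, 14)
  9P = (8, 22)
  10P = (18, 19)
  11P = (10, 16)
  12P = (16, 10)
  13P = (16, 13)
  14P = (10, 7)
  15P = (18, 4)
  16P = (8, 1)
  17P = (2, 9)
  18P = (19, 8)
  19P = (1, 15)
  20P = (14, 19)
  21P = (7, 11)
  22P = (15, 6)
Match found at i = 22.

k = 22


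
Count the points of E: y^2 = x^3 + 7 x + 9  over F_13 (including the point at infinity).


For each x in F_13, count y with y^2 = x^3 + 7 x + 9 mod 13:
  x = 0: RHS = 9, y in [3, 10]  -> 2 point(s)
  x = 1: RHS = 4, y in [2, 11]  -> 2 point(s)
  x = 4: RHS = 10, y in [6, 7]  -> 2 point(s)
  x = 5: RHS = 0, y in [0]  -> 1 point(s)
  x = 10: RHS = 0, y in [0]  -> 1 point(s)
  x = 11: RHS = 0, y in [0]  -> 1 point(s)
  x = 12: RHS = 1, y in [1, 12]  -> 2 point(s)
Affine points: 11. Add the point at infinity: total = 12.

#E(F_13) = 12


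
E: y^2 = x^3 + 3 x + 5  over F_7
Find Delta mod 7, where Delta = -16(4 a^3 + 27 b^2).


4 a^3 + 27 b^2 = 4*3^3 + 27*5^2 = 108 + 675 = 783
Delta = -16 * (783) = -12528
Delta mod 7 = 2

Delta = 2 (mod 7)


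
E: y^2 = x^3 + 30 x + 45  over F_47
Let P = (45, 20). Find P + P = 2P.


Doubling: s = (3 x1^2 + a) / (2 y1)
s = (3*45^2 + 30) / (2*20) mod 47 = 41
x3 = s^2 - 2 x1 mod 47 = 41^2 - 2*45 = 40
y3 = s (x1 - x3) - y1 mod 47 = 41 * (45 - 40) - 20 = 44

2P = (40, 44)


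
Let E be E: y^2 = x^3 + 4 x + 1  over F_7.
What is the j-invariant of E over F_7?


Delta = -16(4 a^3 + 27 b^2) mod 7 = 1
-1728 * (4 a)^3 = -1728 * (4*4)^3 mod 7 = 1
j = 1 * 1^(-1) mod 7 = 1

j = 1 (mod 7)


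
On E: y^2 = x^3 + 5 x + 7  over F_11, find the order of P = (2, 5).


Compute successive multiples of P until we hit O:
  1P = (2, 5)
  2P = (10, 10)
  3P = (3, 4)
  4P = (7, 0)
  5P = (3, 7)
  6P = (10, 1)
  7P = (2, 6)
  8P = O

ord(P) = 8


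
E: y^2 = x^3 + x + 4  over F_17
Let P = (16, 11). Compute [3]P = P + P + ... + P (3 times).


k = 3 = 11_2 (binary, LSB first: 11)
Double-and-add from P = (16, 11):
  bit 0 = 1: acc = O + (16, 11) = (16, 11)
  bit 1 = 1: acc = (16, 11) + (4, 2) = (5, 10)

3P = (5, 10)


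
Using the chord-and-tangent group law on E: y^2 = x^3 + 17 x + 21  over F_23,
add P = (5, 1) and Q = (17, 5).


P != Q, so use the chord formula.
s = (y2 - y1) / (x2 - x1) = (4) / (12) mod 23 = 8
x3 = s^2 - x1 - x2 mod 23 = 8^2 - 5 - 17 = 19
y3 = s (x1 - x3) - y1 mod 23 = 8 * (5 - 19) - 1 = 2

P + Q = (19, 2)


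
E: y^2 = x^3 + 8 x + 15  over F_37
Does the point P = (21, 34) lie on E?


Check whether y^2 = x^3 + 8 x + 15 (mod 37) for (x, y) = (21, 34).
LHS: y^2 = 34^2 mod 37 = 9
RHS: x^3 + 8 x + 15 = 21^3 + 8*21 + 15 mod 37 = 9
LHS = RHS

Yes, on the curve


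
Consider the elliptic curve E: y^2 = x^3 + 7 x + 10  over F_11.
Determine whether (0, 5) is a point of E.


Check whether y^2 = x^3 + 7 x + 10 (mod 11) for (x, y) = (0, 5).
LHS: y^2 = 5^2 mod 11 = 3
RHS: x^3 + 7 x + 10 = 0^3 + 7*0 + 10 mod 11 = 10
LHS != RHS

No, not on the curve


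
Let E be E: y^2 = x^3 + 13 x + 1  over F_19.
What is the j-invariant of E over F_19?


Delta = -16(4 a^3 + 27 b^2) mod 19 = 16
-1728 * (4 a)^3 = -1728 * (4*13)^3 mod 19 = 8
j = 8 * 16^(-1) mod 19 = 10

j = 10 (mod 19)


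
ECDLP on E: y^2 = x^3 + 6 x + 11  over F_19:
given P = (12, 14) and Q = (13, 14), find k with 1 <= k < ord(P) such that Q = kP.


Enumerate multiples of P until we hit Q = (13, 14):
  1P = (12, 14)
  2P = (18, 17)
  3P = (13, 14)
Match found at i = 3.

k = 3


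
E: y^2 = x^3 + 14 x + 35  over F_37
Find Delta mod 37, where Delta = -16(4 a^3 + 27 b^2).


4 a^3 + 27 b^2 = 4*14^3 + 27*35^2 = 10976 + 33075 = 44051
Delta = -16 * (44051) = -704816
Delta mod 37 = 34

Delta = 34 (mod 37)


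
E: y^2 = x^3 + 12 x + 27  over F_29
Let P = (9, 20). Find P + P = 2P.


Doubling: s = (3 x1^2 + a) / (2 y1)
s = (3*9^2 + 12) / (2*20) mod 29 = 10
x3 = s^2 - 2 x1 mod 29 = 10^2 - 2*9 = 24
y3 = s (x1 - x3) - y1 mod 29 = 10 * (9 - 24) - 20 = 4

2P = (24, 4)


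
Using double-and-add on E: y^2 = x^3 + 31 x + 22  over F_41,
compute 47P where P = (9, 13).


k = 47 = 101111_2 (binary, LSB first: 111101)
Double-and-add from P = (9, 13):
  bit 0 = 1: acc = O + (9, 13) = (9, 13)
  bit 1 = 1: acc = (9, 13) + (13, 30) = (14, 17)
  bit 2 = 1: acc = (14, 17) + (17, 38) = (18, 37)
  bit 3 = 1: acc = (18, 37) + (12, 20) = (27, 40)
  bit 4 = 0: acc unchanged = (27, 40)
  bit 5 = 1: acc = (27, 40) + (38, 36) = (9, 28)

47P = (9, 28)


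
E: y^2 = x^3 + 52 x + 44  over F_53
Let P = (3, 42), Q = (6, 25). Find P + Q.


P != Q, so use the chord formula.
s = (y2 - y1) / (x2 - x1) = (36) / (3) mod 53 = 12
x3 = s^2 - x1 - x2 mod 53 = 12^2 - 3 - 6 = 29
y3 = s (x1 - x3) - y1 mod 53 = 12 * (3 - 29) - 42 = 17

P + Q = (29, 17)


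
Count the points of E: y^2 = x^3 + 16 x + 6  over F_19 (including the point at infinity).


For each x in F_19, count y with y^2 = x^3 + 16 x + 6 mod 19:
  x = 0: RHS = 6, y in [5, 14]  -> 2 point(s)
  x = 1: RHS = 4, y in [2, 17]  -> 2 point(s)
  x = 3: RHS = 5, y in [9, 10]  -> 2 point(s)
  x = 4: RHS = 1, y in [1, 18]  -> 2 point(s)
  x = 7: RHS = 5, y in [9, 10]  -> 2 point(s)
  x = 8: RHS = 0, y in [0]  -> 1 point(s)
  x = 9: RHS = 5, y in [9, 10]  -> 2 point(s)
  x = 10: RHS = 7, y in [8, 11]  -> 2 point(s)
  x = 12: RHS = 7, y in [8, 11]  -> 2 point(s)
  x = 13: RHS = 17, y in [6, 13]  -> 2 point(s)
  x = 15: RHS = 11, y in [7, 12]  -> 2 point(s)
  x = 16: RHS = 7, y in [8, 11]  -> 2 point(s)
  x = 17: RHS = 4, y in [2, 17]  -> 2 point(s)
Affine points: 25. Add the point at infinity: total = 26.

#E(F_19) = 26


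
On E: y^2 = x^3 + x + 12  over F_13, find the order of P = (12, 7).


Compute successive multiples of P until we hit O:
  1P = (12, 7)
  2P = (5, 8)
  3P = (0, 8)
  4P = (2, 3)
  5P = (8, 5)
  6P = (3, 4)
  7P = (1, 1)
  8P = (9, 10)
  ... (continuing to 18P)
  18P = O

ord(P) = 18


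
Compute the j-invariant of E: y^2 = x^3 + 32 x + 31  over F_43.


Delta = -16(4 a^3 + 27 b^2) mod 43 = 14
-1728 * (4 a)^3 = -1728 * (4*32)^3 mod 43 = 8
j = 8 * 14^(-1) mod 43 = 19

j = 19 (mod 43)


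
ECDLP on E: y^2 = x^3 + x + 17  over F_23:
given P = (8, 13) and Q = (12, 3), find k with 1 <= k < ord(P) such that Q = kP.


Enumerate multiples of P until we hit Q = (12, 3):
  1P = (8, 13)
  2P = (16, 9)
  3P = (5, 20)
  4P = (18, 18)
  5P = (3, 1)
  6P = (15, 7)
  7P = (12, 20)
  8P = (19, 8)
  9P = (4, 4)
  10P = (6, 3)
  11P = (11, 18)
  12P = (17, 18)
  13P = (2, 21)
  14P = (2, 2)
  15P = (17, 5)
  16P = (11, 5)
  17P = (6, 20)
  18P = (4, 19)
  19P = (19, 15)
  20P = (12, 3)
Match found at i = 20.

k = 20


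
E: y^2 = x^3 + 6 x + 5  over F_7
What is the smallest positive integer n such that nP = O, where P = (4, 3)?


Compute successive multiples of P until we hit O:
  1P = (4, 3)
  2P = (3, 6)
  3P = (2, 5)
  4P = (2, 2)
  5P = (3, 1)
  6P = (4, 4)
  7P = O

ord(P) = 7


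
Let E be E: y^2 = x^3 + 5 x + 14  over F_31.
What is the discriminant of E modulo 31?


4 a^3 + 27 b^2 = 4*5^3 + 27*14^2 = 500 + 5292 = 5792
Delta = -16 * (5792) = -92672
Delta mod 31 = 18

Delta = 18 (mod 31)


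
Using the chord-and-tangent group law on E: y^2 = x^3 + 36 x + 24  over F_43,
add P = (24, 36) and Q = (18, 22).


P != Q, so use the chord formula.
s = (y2 - y1) / (x2 - x1) = (29) / (37) mod 43 = 31
x3 = s^2 - x1 - x2 mod 43 = 31^2 - 24 - 18 = 16
y3 = s (x1 - x3) - y1 mod 43 = 31 * (24 - 16) - 36 = 40

P + Q = (16, 40)


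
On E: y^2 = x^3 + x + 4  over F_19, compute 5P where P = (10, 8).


k = 5 = 101_2 (binary, LSB first: 101)
Double-and-add from P = (10, 8):
  bit 0 = 1: acc = O + (10, 8) = (10, 8)
  bit 1 = 0: acc unchanged = (10, 8)
  bit 2 = 1: acc = (10, 8) + (6, 6) = (8, 12)

5P = (8, 12)


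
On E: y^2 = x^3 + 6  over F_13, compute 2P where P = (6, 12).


Doubling: s = (3 x1^2 + a) / (2 y1)
s = (3*6^2 + 0) / (2*12) mod 13 = 11
x3 = s^2 - 2 x1 mod 13 = 11^2 - 2*6 = 5
y3 = s (x1 - x3) - y1 mod 13 = 11 * (6 - 5) - 12 = 12

2P = (5, 12)


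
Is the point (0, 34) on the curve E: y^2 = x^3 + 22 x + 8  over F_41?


Check whether y^2 = x^3 + 22 x + 8 (mod 41) for (x, y) = (0, 34).
LHS: y^2 = 34^2 mod 41 = 8
RHS: x^3 + 22 x + 8 = 0^3 + 22*0 + 8 mod 41 = 8
LHS = RHS

Yes, on the curve


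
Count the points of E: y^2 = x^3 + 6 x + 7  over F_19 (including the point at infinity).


For each x in F_19, count y with y^2 = x^3 + 6 x + 7 mod 19:
  x = 0: RHS = 7, y in [8, 11]  -> 2 point(s)
  x = 4: RHS = 0, y in [0]  -> 1 point(s)
  x = 8: RHS = 16, y in [4, 15]  -> 2 point(s)
  x = 9: RHS = 11, y in [7, 12]  -> 2 point(s)
  x = 11: RHS = 17, y in [6, 13]  -> 2 point(s)
  x = 14: RHS = 4, y in [2, 17]  -> 2 point(s)
  x = 16: RHS = 0, y in [0]  -> 1 point(s)
  x = 17: RHS = 6, y in [5, 14]  -> 2 point(s)
  x = 18: RHS = 0, y in [0]  -> 1 point(s)
Affine points: 15. Add the point at infinity: total = 16.

#E(F_19) = 16


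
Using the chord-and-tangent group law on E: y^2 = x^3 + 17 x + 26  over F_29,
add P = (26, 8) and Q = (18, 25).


P != Q, so use the chord formula.
s = (y2 - y1) / (x2 - x1) = (17) / (21) mod 29 = 16
x3 = s^2 - x1 - x2 mod 29 = 16^2 - 26 - 18 = 9
y3 = s (x1 - x3) - y1 mod 29 = 16 * (26 - 9) - 8 = 3

P + Q = (9, 3)


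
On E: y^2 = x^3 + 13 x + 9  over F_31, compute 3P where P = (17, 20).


k = 3 = 11_2 (binary, LSB first: 11)
Double-and-add from P = (17, 20):
  bit 0 = 1: acc = O + (17, 20) = (17, 20)
  bit 1 = 1: acc = (17, 20) + (16, 2) = (12, 8)

3P = (12, 8)


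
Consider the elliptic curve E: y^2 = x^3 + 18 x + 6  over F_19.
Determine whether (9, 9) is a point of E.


Check whether y^2 = x^3 + 18 x + 6 (mod 19) for (x, y) = (9, 9).
LHS: y^2 = 9^2 mod 19 = 5
RHS: x^3 + 18 x + 6 = 9^3 + 18*9 + 6 mod 19 = 4
LHS != RHS

No, not on the curve


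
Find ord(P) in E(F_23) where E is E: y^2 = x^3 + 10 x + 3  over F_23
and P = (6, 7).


Compute successive multiples of P until we hit O:
  1P = (6, 7)
  2P = (6, 16)
  3P = O

ord(P) = 3


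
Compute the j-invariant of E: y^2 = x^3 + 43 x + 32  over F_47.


Delta = -16(4 a^3 + 27 b^2) mod 47 = 3
-1728 * (4 a)^3 = -1728 * (4*43)^3 mod 47 = 17
j = 17 * 3^(-1) mod 47 = 37

j = 37 (mod 47)


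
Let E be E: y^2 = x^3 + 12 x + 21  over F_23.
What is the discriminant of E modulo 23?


4 a^3 + 27 b^2 = 4*12^3 + 27*21^2 = 6912 + 11907 = 18819
Delta = -16 * (18819) = -301104
Delta mod 23 = 12

Delta = 12 (mod 23)


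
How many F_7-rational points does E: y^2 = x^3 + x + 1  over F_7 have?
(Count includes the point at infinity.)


For each x in F_7, count y with y^2 = x^3 + 1 x + 1 mod 7:
  x = 0: RHS = 1, y in [1, 6]  -> 2 point(s)
  x = 2: RHS = 4, y in [2, 5]  -> 2 point(s)
Affine points: 4. Add the point at infinity: total = 5.

#E(F_7) = 5


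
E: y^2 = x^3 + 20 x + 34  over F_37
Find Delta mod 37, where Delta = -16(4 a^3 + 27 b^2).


4 a^3 + 27 b^2 = 4*20^3 + 27*34^2 = 32000 + 31212 = 63212
Delta = -16 * (63212) = -1011392
Delta mod 37 = 3

Delta = 3 (mod 37)


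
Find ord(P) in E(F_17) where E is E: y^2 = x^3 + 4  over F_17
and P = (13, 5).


Compute successive multiples of P until we hit O:
  1P = (13, 5)
  2P = (12, 10)
  3P = (0, 15)
  4P = (6, 4)
  5P = (6, 13)
  6P = (0, 2)
  7P = (12, 7)
  8P = (13, 12)
  ... (continuing to 9P)
  9P = O

ord(P) = 9


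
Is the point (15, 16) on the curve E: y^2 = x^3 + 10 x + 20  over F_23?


Check whether y^2 = x^3 + 10 x + 20 (mod 23) for (x, y) = (15, 16).
LHS: y^2 = 16^2 mod 23 = 3
RHS: x^3 + 10 x + 20 = 15^3 + 10*15 + 20 mod 23 = 3
LHS = RHS

Yes, on the curve


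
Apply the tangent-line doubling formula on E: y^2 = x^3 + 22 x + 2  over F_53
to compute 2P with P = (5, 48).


Doubling: s = (3 x1^2 + a) / (2 y1)
s = (3*5^2 + 22) / (2*48) mod 53 = 38
x3 = s^2 - 2 x1 mod 53 = 38^2 - 2*5 = 3
y3 = s (x1 - x3) - y1 mod 53 = 38 * (5 - 3) - 48 = 28

2P = (3, 28)


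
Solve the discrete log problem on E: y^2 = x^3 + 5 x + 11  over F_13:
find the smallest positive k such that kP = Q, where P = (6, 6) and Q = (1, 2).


Enumerate multiples of P until we hit Q = (1, 2):
  1P = (6, 6)
  2P = (4, 2)
  3P = (7, 5)
  4P = (1, 2)
Match found at i = 4.

k = 4


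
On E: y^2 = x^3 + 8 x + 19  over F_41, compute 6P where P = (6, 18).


k = 6 = 110_2 (binary, LSB first: 011)
Double-and-add from P = (6, 18):
  bit 0 = 0: acc unchanged = O
  bit 1 = 1: acc = O + (8, 12) = (8, 12)
  bit 2 = 1: acc = (8, 12) + (17, 36) = (14, 13)

6P = (14, 13)


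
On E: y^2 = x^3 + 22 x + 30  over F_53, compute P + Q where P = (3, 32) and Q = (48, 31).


P != Q, so use the chord formula.
s = (y2 - y1) / (x2 - x1) = (52) / (45) mod 53 = 20
x3 = s^2 - x1 - x2 mod 53 = 20^2 - 3 - 48 = 31
y3 = s (x1 - x3) - y1 mod 53 = 20 * (3 - 31) - 32 = 44

P + Q = (31, 44)


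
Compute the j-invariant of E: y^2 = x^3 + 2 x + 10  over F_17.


Delta = -16(4 a^3 + 27 b^2) mod 17 = 12
-1728 * (4 a)^3 = -1728 * (4*2)^3 mod 17 = 12
j = 12 * 12^(-1) mod 17 = 1

j = 1 (mod 17)


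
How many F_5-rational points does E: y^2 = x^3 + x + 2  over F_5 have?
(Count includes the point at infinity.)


For each x in F_5, count y with y^2 = x^3 + 1 x + 2 mod 5:
  x = 1: RHS = 4, y in [2, 3]  -> 2 point(s)
  x = 4: RHS = 0, y in [0]  -> 1 point(s)
Affine points: 3. Add the point at infinity: total = 4.

#E(F_5) = 4


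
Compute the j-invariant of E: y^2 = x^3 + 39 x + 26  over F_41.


Delta = -16(4 a^3 + 27 b^2) mod 41 = 31
-1728 * (4 a)^3 = -1728 * (4*39)^3 mod 41 = 38
j = 38 * 31^(-1) mod 41 = 29

j = 29 (mod 41)


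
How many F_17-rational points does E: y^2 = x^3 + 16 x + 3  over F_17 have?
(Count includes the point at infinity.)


For each x in F_17, count y with y^2 = x^3 + 16 x + 3 mod 17:
  x = 2: RHS = 9, y in [3, 14]  -> 2 point(s)
  x = 5: RHS = 4, y in [2, 15]  -> 2 point(s)
  x = 6: RHS = 9, y in [3, 14]  -> 2 point(s)
  x = 7: RHS = 16, y in [4, 13]  -> 2 point(s)
  x = 9: RHS = 9, y in [3, 14]  -> 2 point(s)
  x = 12: RHS = 2, y in [6, 11]  -> 2 point(s)
  x = 14: RHS = 13, y in [8, 9]  -> 2 point(s)
Affine points: 14. Add the point at infinity: total = 15.

#E(F_17) = 15


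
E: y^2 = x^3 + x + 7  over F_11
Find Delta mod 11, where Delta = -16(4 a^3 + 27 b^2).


4 a^3 + 27 b^2 = 4*1^3 + 27*7^2 = 4 + 1323 = 1327
Delta = -16 * (1327) = -21232
Delta mod 11 = 9

Delta = 9 (mod 11)


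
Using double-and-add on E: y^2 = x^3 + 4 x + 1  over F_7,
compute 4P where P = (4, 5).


k = 4 = 100_2 (binary, LSB first: 001)
Double-and-add from P = (4, 5):
  bit 0 = 0: acc unchanged = O
  bit 1 = 0: acc unchanged = O
  bit 2 = 1: acc = O + (4, 2) = (4, 2)

4P = (4, 2)


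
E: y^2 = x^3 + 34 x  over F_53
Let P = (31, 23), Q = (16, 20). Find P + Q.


P != Q, so use the chord formula.
s = (y2 - y1) / (x2 - x1) = (50) / (38) mod 53 = 32
x3 = s^2 - x1 - x2 mod 53 = 32^2 - 31 - 16 = 23
y3 = s (x1 - x3) - y1 mod 53 = 32 * (31 - 23) - 23 = 21

P + Q = (23, 21)


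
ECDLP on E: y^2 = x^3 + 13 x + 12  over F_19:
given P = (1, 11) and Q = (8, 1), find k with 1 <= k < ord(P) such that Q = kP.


Enumerate multiples of P until we hit Q = (8, 1):
  1P = (1, 11)
  2P = (18, 6)
  3P = (11, 2)
  4P = (8, 1)
Match found at i = 4.

k = 4


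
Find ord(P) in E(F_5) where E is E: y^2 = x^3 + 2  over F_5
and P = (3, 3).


Compute successive multiples of P until we hit O:
  1P = (3, 3)
  2P = (3, 2)
  3P = O

ord(P) = 3


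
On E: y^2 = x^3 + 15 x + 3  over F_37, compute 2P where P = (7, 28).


Doubling: s = (3 x1^2 + a) / (2 y1)
s = (3*7^2 + 15) / (2*28) mod 37 = 28
x3 = s^2 - 2 x1 mod 37 = 28^2 - 2*7 = 30
y3 = s (x1 - x3) - y1 mod 37 = 28 * (7 - 30) - 28 = 31

2P = (30, 31)


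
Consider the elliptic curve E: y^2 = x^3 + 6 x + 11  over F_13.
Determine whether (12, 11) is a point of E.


Check whether y^2 = x^3 + 6 x + 11 (mod 13) for (x, y) = (12, 11).
LHS: y^2 = 11^2 mod 13 = 4
RHS: x^3 + 6 x + 11 = 12^3 + 6*12 + 11 mod 13 = 4
LHS = RHS

Yes, on the curve


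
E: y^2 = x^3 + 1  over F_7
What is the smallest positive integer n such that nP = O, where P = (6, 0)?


Compute successive multiples of P until we hit O:
  1P = (6, 0)
  2P = O

ord(P) = 2


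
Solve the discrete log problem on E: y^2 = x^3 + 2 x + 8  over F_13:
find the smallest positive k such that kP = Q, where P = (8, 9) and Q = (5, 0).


Enumerate multiples of P until we hit Q = (5, 0):
  1P = (8, 9)
  2P = (9, 12)
  3P = (5, 0)
Match found at i = 3.

k = 3


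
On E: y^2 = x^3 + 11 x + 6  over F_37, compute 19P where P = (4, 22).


k = 19 = 10011_2 (binary, LSB first: 11001)
Double-and-add from P = (4, 22):
  bit 0 = 1: acc = O + (4, 22) = (4, 22)
  bit 1 = 1: acc = (4, 22) + (20, 7) = (12, 4)
  bit 2 = 0: acc unchanged = (12, 4)
  bit 3 = 0: acc unchanged = (12, 4)
  bit 4 = 1: acc = (12, 4) + (26, 16) = (2, 31)

19P = (2, 31)


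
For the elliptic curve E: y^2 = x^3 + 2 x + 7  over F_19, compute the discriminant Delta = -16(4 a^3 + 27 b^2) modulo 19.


4 a^3 + 27 b^2 = 4*2^3 + 27*7^2 = 32 + 1323 = 1355
Delta = -16 * (1355) = -21680
Delta mod 19 = 18

Delta = 18 (mod 19)


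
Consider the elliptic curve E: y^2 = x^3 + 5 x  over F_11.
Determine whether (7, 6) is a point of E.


Check whether y^2 = x^3 + 5 x + 0 (mod 11) for (x, y) = (7, 6).
LHS: y^2 = 6^2 mod 11 = 3
RHS: x^3 + 5 x + 0 = 7^3 + 5*7 + 0 mod 11 = 4
LHS != RHS

No, not on the curve


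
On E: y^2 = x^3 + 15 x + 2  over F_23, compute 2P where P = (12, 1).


Doubling: s = (3 x1^2 + a) / (2 y1)
s = (3*12^2 + 15) / (2*1) mod 23 = 5
x3 = s^2 - 2 x1 mod 23 = 5^2 - 2*12 = 1
y3 = s (x1 - x3) - y1 mod 23 = 5 * (12 - 1) - 1 = 8

2P = (1, 8)


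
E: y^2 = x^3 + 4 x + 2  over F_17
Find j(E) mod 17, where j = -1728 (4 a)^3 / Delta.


Delta = -16(4 a^3 + 27 b^2) mod 17 = 7
-1728 * (4 a)^3 = -1728 * (4*4)^3 mod 17 = 11
j = 11 * 7^(-1) mod 17 = 4

j = 4 (mod 17)


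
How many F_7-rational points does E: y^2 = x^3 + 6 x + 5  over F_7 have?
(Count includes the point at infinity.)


For each x in F_7, count y with y^2 = x^3 + 6 x + 5 mod 7:
  x = 2: RHS = 4, y in [2, 5]  -> 2 point(s)
  x = 3: RHS = 1, y in [1, 6]  -> 2 point(s)
  x = 4: RHS = 2, y in [3, 4]  -> 2 point(s)
Affine points: 6. Add the point at infinity: total = 7.

#E(F_7) = 7


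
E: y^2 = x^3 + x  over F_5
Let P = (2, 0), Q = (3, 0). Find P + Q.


P != Q, so use the chord formula.
s = (y2 - y1) / (x2 - x1) = (0) / (1) mod 5 = 0
x3 = s^2 - x1 - x2 mod 5 = 0^2 - 2 - 3 = 0
y3 = s (x1 - x3) - y1 mod 5 = 0 * (2 - 0) - 0 = 0

P + Q = (0, 0)


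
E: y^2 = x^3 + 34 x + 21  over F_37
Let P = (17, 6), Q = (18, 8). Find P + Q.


P != Q, so use the chord formula.
s = (y2 - y1) / (x2 - x1) = (2) / (1) mod 37 = 2
x3 = s^2 - x1 - x2 mod 37 = 2^2 - 17 - 18 = 6
y3 = s (x1 - x3) - y1 mod 37 = 2 * (17 - 6) - 6 = 16

P + Q = (6, 16)


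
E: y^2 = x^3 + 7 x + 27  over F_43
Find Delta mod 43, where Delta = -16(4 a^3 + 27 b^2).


4 a^3 + 27 b^2 = 4*7^3 + 27*27^2 = 1372 + 19683 = 21055
Delta = -16 * (21055) = -336880
Delta mod 43 = 25

Delta = 25 (mod 43)


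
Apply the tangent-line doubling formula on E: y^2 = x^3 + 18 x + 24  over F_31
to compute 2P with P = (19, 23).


Doubling: s = (3 x1^2 + a) / (2 y1)
s = (3*19^2 + 18) / (2*23) mod 31 = 30
x3 = s^2 - 2 x1 mod 31 = 30^2 - 2*19 = 25
y3 = s (x1 - x3) - y1 mod 31 = 30 * (19 - 25) - 23 = 14

2P = (25, 14)


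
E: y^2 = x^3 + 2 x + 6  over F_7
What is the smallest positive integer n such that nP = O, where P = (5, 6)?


Compute successive multiples of P until we hit O:
  1P = (5, 6)
  2P = (4, 1)
  3P = (2, 2)
  4P = (1, 4)
  5P = (3, 2)
  6P = (3, 5)
  7P = (1, 3)
  8P = (2, 5)
  ... (continuing to 11P)
  11P = O

ord(P) = 11


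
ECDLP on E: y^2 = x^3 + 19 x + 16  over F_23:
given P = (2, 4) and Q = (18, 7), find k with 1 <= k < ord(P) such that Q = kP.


Enumerate multiples of P until we hit Q = (18, 7):
  1P = (2, 4)
  2P = (20, 1)
  3P = (17, 10)
  4P = (6, 22)
  5P = (18, 16)
  6P = (5, 11)
  7P = (1, 6)
  8P = (1, 17)
  9P = (5, 12)
  10P = (18, 7)
Match found at i = 10.

k = 10


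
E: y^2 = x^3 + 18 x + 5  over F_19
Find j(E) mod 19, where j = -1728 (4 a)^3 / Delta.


Delta = -16(4 a^3 + 27 b^2) mod 19 = 18
-1728 * (4 a)^3 = -1728 * (4*18)^3 mod 19 = 12
j = 12 * 18^(-1) mod 19 = 7

j = 7 (mod 19)


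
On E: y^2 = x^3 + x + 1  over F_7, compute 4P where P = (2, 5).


k = 4 = 100_2 (binary, LSB first: 001)
Double-and-add from P = (2, 5):
  bit 0 = 0: acc unchanged = O
  bit 1 = 0: acc unchanged = O
  bit 2 = 1: acc = O + (2, 2) = (2, 2)

4P = (2, 2)


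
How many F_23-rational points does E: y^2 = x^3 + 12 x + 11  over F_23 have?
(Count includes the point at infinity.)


For each x in F_23, count y with y^2 = x^3 + 12 x + 11 mod 23:
  x = 1: RHS = 1, y in [1, 22]  -> 2 point(s)
  x = 4: RHS = 8, y in [10, 13]  -> 2 point(s)
  x = 5: RHS = 12, y in [9, 14]  -> 2 point(s)
  x = 6: RHS = 0, y in [0]  -> 1 point(s)
  x = 7: RHS = 1, y in [1, 22]  -> 2 point(s)
  x = 10: RHS = 4, y in [2, 21]  -> 2 point(s)
  x = 11: RHS = 2, y in [5, 18]  -> 2 point(s)
  x = 13: RHS = 18, y in [8, 15]  -> 2 point(s)
  x = 14: RHS = 2, y in [5, 18]  -> 2 point(s)
  x = 15: RHS = 1, y in [1, 22]  -> 2 point(s)
  x = 21: RHS = 2, y in [5, 18]  -> 2 point(s)
Affine points: 21. Add the point at infinity: total = 22.

#E(F_23) = 22


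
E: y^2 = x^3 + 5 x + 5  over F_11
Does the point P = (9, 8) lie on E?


Check whether y^2 = x^3 + 5 x + 5 (mod 11) for (x, y) = (9, 8).
LHS: y^2 = 8^2 mod 11 = 9
RHS: x^3 + 5 x + 5 = 9^3 + 5*9 + 5 mod 11 = 9
LHS = RHS

Yes, on the curve


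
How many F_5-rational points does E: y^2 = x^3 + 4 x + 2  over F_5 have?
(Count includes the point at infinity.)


For each x in F_5, count y with y^2 = x^3 + 4 x + 2 mod 5:
  x = 3: RHS = 1, y in [1, 4]  -> 2 point(s)
Affine points: 2. Add the point at infinity: total = 3.

#E(F_5) = 3


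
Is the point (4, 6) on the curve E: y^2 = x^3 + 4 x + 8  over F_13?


Check whether y^2 = x^3 + 4 x + 8 (mod 13) for (x, y) = (4, 6).
LHS: y^2 = 6^2 mod 13 = 10
RHS: x^3 + 4 x + 8 = 4^3 + 4*4 + 8 mod 13 = 10
LHS = RHS

Yes, on the curve


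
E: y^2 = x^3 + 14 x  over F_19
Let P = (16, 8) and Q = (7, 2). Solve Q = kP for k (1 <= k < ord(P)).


Enumerate multiples of P until we hit Q = (7, 2):
  1P = (16, 8)
  2P = (7, 2)
Match found at i = 2.

k = 2


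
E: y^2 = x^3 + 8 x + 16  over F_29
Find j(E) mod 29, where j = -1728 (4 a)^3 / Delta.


Delta = -16(4 a^3 + 27 b^2) mod 29 = 16
-1728 * (4 a)^3 = -1728 * (4*8)^3 mod 29 = 5
j = 5 * 16^(-1) mod 29 = 13

j = 13 (mod 29)


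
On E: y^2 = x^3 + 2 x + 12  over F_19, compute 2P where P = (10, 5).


Doubling: s = (3 x1^2 + a) / (2 y1)
s = (3*10^2 + 2) / (2*5) mod 19 = 15
x3 = s^2 - 2 x1 mod 19 = 15^2 - 2*10 = 15
y3 = s (x1 - x3) - y1 mod 19 = 15 * (10 - 15) - 5 = 15

2P = (15, 15)


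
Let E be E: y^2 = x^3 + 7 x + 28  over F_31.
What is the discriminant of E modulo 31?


4 a^3 + 27 b^2 = 4*7^3 + 27*28^2 = 1372 + 21168 = 22540
Delta = -16 * (22540) = -360640
Delta mod 31 = 14

Delta = 14 (mod 31)


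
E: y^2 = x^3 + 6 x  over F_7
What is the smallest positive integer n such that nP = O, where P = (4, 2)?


Compute successive multiples of P until we hit O:
  1P = (4, 2)
  2P = (1, 0)
  3P = (4, 5)
  4P = O

ord(P) = 4


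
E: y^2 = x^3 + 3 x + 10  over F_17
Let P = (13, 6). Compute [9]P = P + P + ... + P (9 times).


k = 9 = 1001_2 (binary, LSB first: 1001)
Double-and-add from P = (13, 6):
  bit 0 = 1: acc = O + (13, 6) = (13, 6)
  bit 1 = 0: acc unchanged = (13, 6)
  bit 2 = 0: acc unchanged = (13, 6)
  bit 3 = 1: acc = (13, 6) + (15, 9) = (4, 16)

9P = (4, 16)


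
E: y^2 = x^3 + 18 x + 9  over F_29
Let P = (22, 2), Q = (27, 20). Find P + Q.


P != Q, so use the chord formula.
s = (y2 - y1) / (x2 - x1) = (18) / (5) mod 29 = 21
x3 = s^2 - x1 - x2 mod 29 = 21^2 - 22 - 27 = 15
y3 = s (x1 - x3) - y1 mod 29 = 21 * (22 - 15) - 2 = 0

P + Q = (15, 0)


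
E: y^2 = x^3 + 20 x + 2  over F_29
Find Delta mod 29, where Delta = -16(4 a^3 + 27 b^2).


4 a^3 + 27 b^2 = 4*20^3 + 27*2^2 = 32000 + 108 = 32108
Delta = -16 * (32108) = -513728
Delta mod 29 = 7

Delta = 7 (mod 29)


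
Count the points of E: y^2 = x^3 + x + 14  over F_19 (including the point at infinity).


For each x in F_19, count y with y^2 = x^3 + 1 x + 14 mod 19:
  x = 1: RHS = 16, y in [4, 15]  -> 2 point(s)
  x = 2: RHS = 5, y in [9, 10]  -> 2 point(s)
  x = 3: RHS = 6, y in [5, 14]  -> 2 point(s)
  x = 4: RHS = 6, y in [5, 14]  -> 2 point(s)
  x = 5: RHS = 11, y in [7, 12]  -> 2 point(s)
  x = 9: RHS = 11, y in [7, 12]  -> 2 point(s)
  x = 10: RHS = 17, y in [6, 13]  -> 2 point(s)
  x = 11: RHS = 7, y in [8, 11]  -> 2 point(s)
  x = 12: RHS = 6, y in [5, 14]  -> 2 point(s)
  x = 13: RHS = 1, y in [1, 18]  -> 2 point(s)
  x = 14: RHS = 17, y in [6, 13]  -> 2 point(s)
  x = 17: RHS = 4, y in [2, 17]  -> 2 point(s)
Affine points: 24. Add the point at infinity: total = 25.

#E(F_19) = 25


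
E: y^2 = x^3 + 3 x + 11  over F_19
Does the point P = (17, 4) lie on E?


Check whether y^2 = x^3 + 3 x + 11 (mod 19) for (x, y) = (17, 4).
LHS: y^2 = 4^2 mod 19 = 16
RHS: x^3 + 3 x + 11 = 17^3 + 3*17 + 11 mod 19 = 16
LHS = RHS

Yes, on the curve


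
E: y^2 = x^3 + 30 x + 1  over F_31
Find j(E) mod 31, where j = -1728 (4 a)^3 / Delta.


Delta = -16(4 a^3 + 27 b^2) mod 31 = 4
-1728 * (4 a)^3 = -1728 * (4*30)^3 mod 31 = 15
j = 15 * 4^(-1) mod 31 = 27

j = 27 (mod 31)


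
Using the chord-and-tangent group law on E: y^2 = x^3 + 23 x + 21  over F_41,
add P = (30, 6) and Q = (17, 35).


P != Q, so use the chord formula.
s = (y2 - y1) / (x2 - x1) = (29) / (28) mod 41 = 23
x3 = s^2 - x1 - x2 mod 41 = 23^2 - 30 - 17 = 31
y3 = s (x1 - x3) - y1 mod 41 = 23 * (30 - 31) - 6 = 12

P + Q = (31, 12)


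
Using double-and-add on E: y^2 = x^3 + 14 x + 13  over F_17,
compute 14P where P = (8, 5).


k = 14 = 1110_2 (binary, LSB first: 0111)
Double-and-add from P = (8, 5):
  bit 0 = 0: acc unchanged = O
  bit 1 = 1: acc = O + (16, 7) = (16, 7)
  bit 2 = 1: acc = (16, 7) + (2, 10) = (0, 9)
  bit 3 = 1: acc = (0, 9) + (5, 15) = (8, 12)

14P = (8, 12)


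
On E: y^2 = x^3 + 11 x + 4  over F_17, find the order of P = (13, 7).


Compute successive multiples of P until we hit O:
  1P = (13, 7)
  2P = (0, 15)
  3P = (8, 3)
  4P = (15, 5)
  5P = (7, 4)
  6P = (10, 3)
  7P = (9, 4)
  8P = (3, 9)
  ... (continuing to 22P)
  22P = O

ord(P) = 22


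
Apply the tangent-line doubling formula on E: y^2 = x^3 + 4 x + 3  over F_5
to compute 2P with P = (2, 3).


Doubling: s = (3 x1^2 + a) / (2 y1)
s = (3*2^2 + 4) / (2*3) mod 5 = 1
x3 = s^2 - 2 x1 mod 5 = 1^2 - 2*2 = 2
y3 = s (x1 - x3) - y1 mod 5 = 1 * (2 - 2) - 3 = 2

2P = (2, 2)


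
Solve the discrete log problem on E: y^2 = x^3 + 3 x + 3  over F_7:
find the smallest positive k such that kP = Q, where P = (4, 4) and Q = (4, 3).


Enumerate multiples of P until we hit Q = (4, 3):
  1P = (4, 4)
  2P = (3, 5)
  3P = (1, 0)
  4P = (3, 2)
  5P = (4, 3)
Match found at i = 5.

k = 5


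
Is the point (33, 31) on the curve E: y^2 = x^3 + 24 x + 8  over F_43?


Check whether y^2 = x^3 + 24 x + 8 (mod 43) for (x, y) = (33, 31).
LHS: y^2 = 31^2 mod 43 = 15
RHS: x^3 + 24 x + 8 = 33^3 + 24*33 + 8 mod 43 = 15
LHS = RHS

Yes, on the curve


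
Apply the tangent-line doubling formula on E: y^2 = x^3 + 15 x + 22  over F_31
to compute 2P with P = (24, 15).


Doubling: s = (3 x1^2 + a) / (2 y1)
s = (3*24^2 + 15) / (2*15) mod 31 = 24
x3 = s^2 - 2 x1 mod 31 = 24^2 - 2*24 = 1
y3 = s (x1 - x3) - y1 mod 31 = 24 * (24 - 1) - 15 = 10

2P = (1, 10)


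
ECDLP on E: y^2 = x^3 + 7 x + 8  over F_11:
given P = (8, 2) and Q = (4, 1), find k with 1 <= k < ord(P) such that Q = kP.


Enumerate multiples of P until we hit Q = (4, 1):
  1P = (8, 2)
  2P = (4, 10)
  3P = (3, 10)
  4P = (3, 1)
  5P = (4, 1)
Match found at i = 5.

k = 5


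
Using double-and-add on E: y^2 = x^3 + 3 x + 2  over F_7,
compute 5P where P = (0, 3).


k = 5 = 101_2 (binary, LSB first: 101)
Double-and-add from P = (0, 3):
  bit 0 = 1: acc = O + (0, 3) = (0, 3)
  bit 1 = 0: acc unchanged = (0, 3)
  bit 2 = 1: acc = (0, 3) + (4, 6) = (4, 1)

5P = (4, 1)


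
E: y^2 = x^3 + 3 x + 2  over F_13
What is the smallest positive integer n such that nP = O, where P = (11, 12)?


Compute successive multiples of P until we hit O:
  1P = (11, 12)
  2P = (5, 8)
  3P = (9, 11)
  4P = (3, 5)
  5P = (2, 4)
  6P = (4, 0)
  7P = (2, 9)
  8P = (3, 8)
  ... (continuing to 12P)
  12P = O

ord(P) = 12


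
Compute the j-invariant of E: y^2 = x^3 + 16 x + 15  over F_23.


Delta = -16(4 a^3 + 27 b^2) mod 23 = 8
-1728 * (4 a)^3 = -1728 * (4*16)^3 mod 23 = 7
j = 7 * 8^(-1) mod 23 = 21

j = 21 (mod 23)


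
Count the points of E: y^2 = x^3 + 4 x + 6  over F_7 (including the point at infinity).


For each x in F_7, count y with y^2 = x^3 + 4 x + 6 mod 7:
  x = 1: RHS = 4, y in [2, 5]  -> 2 point(s)
  x = 2: RHS = 1, y in [1, 6]  -> 2 point(s)
  x = 4: RHS = 2, y in [3, 4]  -> 2 point(s)
  x = 5: RHS = 4, y in [2, 5]  -> 2 point(s)
  x = 6: RHS = 1, y in [1, 6]  -> 2 point(s)
Affine points: 10. Add the point at infinity: total = 11.

#E(F_7) = 11


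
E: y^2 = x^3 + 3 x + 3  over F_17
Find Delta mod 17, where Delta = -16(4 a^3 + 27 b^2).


4 a^3 + 27 b^2 = 4*3^3 + 27*3^2 = 108 + 243 = 351
Delta = -16 * (351) = -5616
Delta mod 17 = 11

Delta = 11 (mod 17)


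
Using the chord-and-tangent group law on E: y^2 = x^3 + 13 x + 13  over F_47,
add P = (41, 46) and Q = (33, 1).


P != Q, so use the chord formula.
s = (y2 - y1) / (x2 - x1) = (2) / (39) mod 47 = 35
x3 = s^2 - x1 - x2 mod 47 = 35^2 - 41 - 33 = 23
y3 = s (x1 - x3) - y1 mod 47 = 35 * (41 - 23) - 46 = 20

P + Q = (23, 20)
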